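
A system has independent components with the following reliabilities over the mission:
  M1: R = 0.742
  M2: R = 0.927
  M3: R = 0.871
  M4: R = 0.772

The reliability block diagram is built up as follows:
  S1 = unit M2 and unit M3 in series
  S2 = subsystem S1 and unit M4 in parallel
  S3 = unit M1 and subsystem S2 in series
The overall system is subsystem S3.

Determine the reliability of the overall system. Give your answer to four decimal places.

0.7094

Series (M2 and M3): 0.927000 × 0.871000 = 0.807417
Parallel ([0.807417] and M4): 1 − (1 − 0.807417)(1 − 0.772000) = 0.956091
Series (M1 and [0.956091]): 0.742000 × 0.956091 = 0.7094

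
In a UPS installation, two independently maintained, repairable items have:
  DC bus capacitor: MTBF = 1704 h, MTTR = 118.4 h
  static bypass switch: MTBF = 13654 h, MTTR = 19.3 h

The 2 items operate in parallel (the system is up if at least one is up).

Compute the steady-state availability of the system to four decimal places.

0.9999

A(DC bus capacitor) = MTBF/(MTBF+MTTR) = 1704/(1704+118.4) = 0.935031
A(static bypass switch) = MTBF/(MTBF+MTTR) = 13654/(13654+19.3) = 0.998588
Parallel availability: 1 − (1 − 0.935031)(1 − 0.998588) = 0.9999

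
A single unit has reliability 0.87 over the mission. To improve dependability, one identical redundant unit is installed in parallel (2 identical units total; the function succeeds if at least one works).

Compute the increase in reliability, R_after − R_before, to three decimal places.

0.113

R_before = 0.87
R_after = 1 − (1 − 0.87)^2 = 0.983
ΔR = 0.983 − 0.87 = 0.113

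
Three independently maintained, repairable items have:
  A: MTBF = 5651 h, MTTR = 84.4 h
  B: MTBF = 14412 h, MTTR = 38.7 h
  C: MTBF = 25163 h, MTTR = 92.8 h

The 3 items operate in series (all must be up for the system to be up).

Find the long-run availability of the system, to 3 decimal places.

0.979

A(A) = MTBF/(MTBF+MTTR) = 5651/(5651+84.4) = 0.985284
A(B) = MTBF/(MTBF+MTTR) = 14412/(14412+38.7) = 0.997322
A(C) = MTBF/(MTBF+MTTR) = 25163/(25163+92.8) = 0.996326
Series availability: 0.985284 × 0.997322 × 0.996326 = 0.979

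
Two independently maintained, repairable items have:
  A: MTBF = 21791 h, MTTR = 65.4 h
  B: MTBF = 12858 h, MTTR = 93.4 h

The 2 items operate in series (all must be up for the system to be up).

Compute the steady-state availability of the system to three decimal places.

0.990

A(A) = MTBF/(MTBF+MTTR) = 21791/(21791+65.4) = 0.997008
A(B) = MTBF/(MTBF+MTTR) = 12858/(12858+93.4) = 0.992788
Series availability: 0.997008 × 0.992788 = 0.990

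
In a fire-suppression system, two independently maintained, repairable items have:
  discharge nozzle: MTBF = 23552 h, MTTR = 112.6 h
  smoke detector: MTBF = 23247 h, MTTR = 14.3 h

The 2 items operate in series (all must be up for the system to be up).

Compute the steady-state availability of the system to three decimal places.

0.995

A(discharge nozzle) = MTBF/(MTBF+MTTR) = 23552/(23552+112.6) = 0.995242
A(smoke detector) = MTBF/(MTBF+MTTR) = 23247/(23247+14.3) = 0.999385
Series availability: 0.995242 × 0.999385 = 0.995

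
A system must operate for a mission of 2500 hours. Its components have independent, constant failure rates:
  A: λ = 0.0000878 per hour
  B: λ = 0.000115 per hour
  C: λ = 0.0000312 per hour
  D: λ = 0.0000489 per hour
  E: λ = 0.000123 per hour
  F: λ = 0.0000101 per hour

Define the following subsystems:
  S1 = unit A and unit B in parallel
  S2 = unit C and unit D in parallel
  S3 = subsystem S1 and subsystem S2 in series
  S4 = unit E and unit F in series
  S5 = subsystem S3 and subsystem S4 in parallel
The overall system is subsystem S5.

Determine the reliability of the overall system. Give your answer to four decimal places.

0.9837

R(A) = exp(−0.0000878 × 2500) = 0.802920
R(B) = exp(−0.000115 × 2500) = 0.750137
R(C) = exp(−0.0000312 × 2500) = 0.924964
R(D) = exp(−0.0000489 × 2500) = 0.884927
R(E) = exp(−0.000123 × 2500) = 0.735283
R(F) = exp(−0.0000101 × 2500) = 0.975066
Parallel (A and B): 1 − (1 − 0.802920)(1 − 0.750137) = 0.950757
Parallel (C and D): 1 − (1 − 0.924964)(1 − 0.884927) = 0.991365
Series ([0.950757] and [0.991365]): 0.950757 × 0.991365 = 0.942547
Series (E and F): 0.735283 × 0.975066 = 0.716949
Parallel ([0.942547] and [0.716949]): 1 − (1 − 0.942547)(1 − 0.716949) = 0.9837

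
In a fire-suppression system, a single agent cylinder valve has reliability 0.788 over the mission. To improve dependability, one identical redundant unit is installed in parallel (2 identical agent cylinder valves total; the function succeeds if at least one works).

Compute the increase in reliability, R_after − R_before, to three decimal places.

R_before = 0.788
R_after = 1 − (1 − 0.788)^2 = 0.955
ΔR = 0.955 − 0.788 = 0.167

0.167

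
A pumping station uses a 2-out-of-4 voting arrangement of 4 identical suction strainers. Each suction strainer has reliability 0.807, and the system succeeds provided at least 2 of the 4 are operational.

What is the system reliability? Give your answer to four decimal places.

0.9754

R = Σ_{i=2}^{4} C(4,i) p^i (1−p)^{4−i} with p = 0.807
C(4,2)·0.807^2·0.193^2 = 0.145550
C(4,3)·0.807^3·0.193^1 = 0.405731
C(4,4)·0.807^4·0.193^0 = 0.424125
Sum = 0.9754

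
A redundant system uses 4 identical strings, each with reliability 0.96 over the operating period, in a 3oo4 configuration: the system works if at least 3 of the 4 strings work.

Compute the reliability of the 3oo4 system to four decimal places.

0.9909

R = Σ_{i=3}^{4} C(4,i) p^i (1−p)^{4−i} with p = 0.96
C(4,3)·0.96^3·0.04^1 = 0.141558
C(4,4)·0.96^4·0.04^0 = 0.849347
Sum = 0.9909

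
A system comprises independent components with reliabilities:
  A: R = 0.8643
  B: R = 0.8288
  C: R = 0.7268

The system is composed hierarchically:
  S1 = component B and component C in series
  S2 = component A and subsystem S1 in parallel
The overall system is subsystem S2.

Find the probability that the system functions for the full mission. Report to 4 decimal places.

Series (B and C): 0.828800 × 0.726800 = 0.602372
Parallel (A and [0.602372]): 1 − (1 − 0.864300)(1 − 0.602372) = 0.9460

0.9460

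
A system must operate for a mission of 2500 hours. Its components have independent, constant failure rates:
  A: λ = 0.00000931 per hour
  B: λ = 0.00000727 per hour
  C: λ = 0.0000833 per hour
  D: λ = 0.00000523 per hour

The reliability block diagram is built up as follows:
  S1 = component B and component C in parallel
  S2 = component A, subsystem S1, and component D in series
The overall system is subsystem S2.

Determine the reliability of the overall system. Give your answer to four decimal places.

R(A) = exp(−0.00000931 × 2500) = 0.976994
R(B) = exp(−0.00000727 × 2500) = 0.981989
R(C) = exp(−0.0000833 × 2500) = 0.812004
R(D) = exp(−0.00000523 × 2500) = 0.987010
Parallel (B and C): 1 − (1 − 0.981989)(1 − 0.812004) = 0.996614
Series (A, [0.996614], and D): 0.976994 × 0.996614 × 0.987010 = 0.9610

0.9610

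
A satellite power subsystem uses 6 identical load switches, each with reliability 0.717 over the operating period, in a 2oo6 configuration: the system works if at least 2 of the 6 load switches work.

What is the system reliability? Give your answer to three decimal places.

0.992

R = Σ_{i=2}^{6} C(6,i) p^i (1−p)^{6−i} with p = 0.717
C(6,2)·0.717^2·0.283^4 = 0.04946
C(6,3)·0.717^3·0.283^3 = 0.16709
C(6,4)·0.717^4·0.283^2 = 0.31750
C(6,5)·0.717^5·0.283^1 = 0.32176
C(6,6)·0.717^6·0.283^0 = 0.13587
Sum = 0.992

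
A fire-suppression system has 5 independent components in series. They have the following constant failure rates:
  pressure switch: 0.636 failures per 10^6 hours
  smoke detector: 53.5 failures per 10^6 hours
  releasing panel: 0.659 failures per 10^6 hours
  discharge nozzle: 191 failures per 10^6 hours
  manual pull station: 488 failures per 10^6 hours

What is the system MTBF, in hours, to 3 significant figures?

1360

Series of exponential components: λ_sys = Σ λ_i
λ_sys = 0.000000636 + 0.0000535 + 0.000000659 + 0.000191 + 0.000488 = 7.3379e-04 /h
MTBF = 1 / λ_sys = 1360 h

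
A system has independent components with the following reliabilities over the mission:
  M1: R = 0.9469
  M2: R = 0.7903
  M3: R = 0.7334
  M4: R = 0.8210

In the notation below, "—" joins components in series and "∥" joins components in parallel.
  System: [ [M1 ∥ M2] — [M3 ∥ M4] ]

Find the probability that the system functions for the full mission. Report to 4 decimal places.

Parallel (M1 and M2): 1 − (1 − 0.946900)(1 − 0.790300) = 0.988865
Parallel (M3 and M4): 1 − (1 − 0.733400)(1 − 0.821000) = 0.952279
Series ([0.988865] and [0.952279]): 0.988865 × 0.952279 = 0.9417

0.9417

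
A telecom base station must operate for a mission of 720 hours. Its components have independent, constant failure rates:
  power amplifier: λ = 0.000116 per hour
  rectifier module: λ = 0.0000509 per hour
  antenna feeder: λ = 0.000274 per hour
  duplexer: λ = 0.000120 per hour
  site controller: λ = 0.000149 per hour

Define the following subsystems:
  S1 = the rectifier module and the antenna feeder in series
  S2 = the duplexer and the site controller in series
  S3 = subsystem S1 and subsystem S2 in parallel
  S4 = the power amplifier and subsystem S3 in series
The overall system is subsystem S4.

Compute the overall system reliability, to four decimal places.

0.8861

R(power amplifier) = exp(−0.000116 × 720) = 0.919873
R(rectifier module) = exp(−0.0000509 × 720) = 0.964015
R(antenna feeder) = exp(−0.000274 × 720) = 0.820961
R(duplexer) = exp(−0.000120 × 720) = 0.917227
R(site controller) = exp(−0.000149 × 720) = 0.898274
Series (rectifier module and antenna feeder): 0.964015 × 0.820961 = 0.791419
Series (duplexer and site controller): 0.917227 × 0.898274 = 0.823921
Parallel ([0.791419] and [0.823921]): 1 − (1 − 0.791419)(1 − 0.823921) = 0.963273
Series (power amplifier and [0.963273]): 0.919873 × 0.963273 = 0.8861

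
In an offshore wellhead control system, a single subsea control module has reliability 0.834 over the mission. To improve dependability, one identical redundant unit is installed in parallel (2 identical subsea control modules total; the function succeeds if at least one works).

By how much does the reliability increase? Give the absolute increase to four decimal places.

R_before = 0.834
R_after = 1 − (1 − 0.834)^2 = 0.9724
ΔR = 0.9724 − 0.834 = 0.1384

0.1384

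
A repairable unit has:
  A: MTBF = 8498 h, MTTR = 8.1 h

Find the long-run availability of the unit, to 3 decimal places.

0.999

A(A) = MTBF/(MTBF+MTTR) = 8498/(8498+8.1) = 0.999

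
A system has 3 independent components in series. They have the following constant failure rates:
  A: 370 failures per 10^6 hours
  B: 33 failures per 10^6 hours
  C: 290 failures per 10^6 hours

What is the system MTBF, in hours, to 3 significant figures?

1440

Series of exponential components: λ_sys = Σ λ_i
λ_sys = 0.00037 + 0.000033 + 0.00029 = 6.9300e-04 /h
MTBF = 1 / λ_sys = 1440 h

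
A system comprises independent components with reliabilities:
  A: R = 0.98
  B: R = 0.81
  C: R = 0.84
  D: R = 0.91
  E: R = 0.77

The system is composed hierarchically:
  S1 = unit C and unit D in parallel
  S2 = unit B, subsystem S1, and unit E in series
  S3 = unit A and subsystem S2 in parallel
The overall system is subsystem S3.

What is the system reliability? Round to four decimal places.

Parallel (C and D): 1 − (1 − 0.840000)(1 − 0.910000) = 0.985600
Series (B, [0.985600], and E): 0.810000 × 0.985600 × 0.770000 = 0.614719
Parallel (A and [0.614719]): 1 − (1 − 0.980000)(1 − 0.614719) = 0.9923

0.9923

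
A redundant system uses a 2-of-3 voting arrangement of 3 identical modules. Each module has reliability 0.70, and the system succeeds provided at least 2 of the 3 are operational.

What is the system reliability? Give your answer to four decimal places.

R = Σ_{i=2}^{3} C(3,i) p^i (1−p)^{3−i} with p = 0.70
C(3,2)·0.70^2·0.30^1 = 0.441000
C(3,3)·0.70^3·0.30^0 = 0.343000
Sum = 0.7840

0.7840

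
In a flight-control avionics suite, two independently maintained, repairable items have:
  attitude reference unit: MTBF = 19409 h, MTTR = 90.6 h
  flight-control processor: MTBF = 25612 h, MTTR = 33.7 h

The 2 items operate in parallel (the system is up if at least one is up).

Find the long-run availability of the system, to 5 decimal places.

0.99999

A(attitude reference unit) = MTBF/(MTBF+MTTR) = 19409/(19409+90.6) = 0.995354
A(flight-control processor) = MTBF/(MTBF+MTTR) = 25612/(25612+33.7) = 0.998686
Parallel availability: 1 − (1 − 0.995354)(1 − 0.998686) = 0.99999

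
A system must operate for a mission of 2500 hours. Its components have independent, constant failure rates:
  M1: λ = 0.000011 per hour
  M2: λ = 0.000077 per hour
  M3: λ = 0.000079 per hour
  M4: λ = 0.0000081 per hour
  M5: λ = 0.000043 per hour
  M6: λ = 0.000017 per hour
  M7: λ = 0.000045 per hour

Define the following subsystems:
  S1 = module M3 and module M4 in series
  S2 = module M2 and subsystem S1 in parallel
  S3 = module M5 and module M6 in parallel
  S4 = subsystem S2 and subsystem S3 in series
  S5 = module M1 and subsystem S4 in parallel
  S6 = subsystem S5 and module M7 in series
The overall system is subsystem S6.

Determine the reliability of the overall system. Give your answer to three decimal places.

R(M1) = exp(−0.000011 × 2500) = 0.97287
R(M2) = exp(−0.000077 × 2500) = 0.82489
R(M3) = exp(−0.000079 × 2500) = 0.82078
R(M4) = exp(−0.0000081 × 2500) = 0.97995
R(M5) = exp(−0.000043 × 2500) = 0.89808
R(M6) = exp(−0.000017 × 2500) = 0.95839
R(M7) = exp(−0.000045 × 2500) = 0.89360
Series (M3 and M4): 0.82078 × 0.97995 = 0.80432
Parallel (M2 and [0.80432]): 1 − (1 − 0.82489)(1 − 0.80432) = 0.96573
Parallel (M5 and M6): 1 − (1 − 0.89808)(1 − 0.95839) = 0.99576
Series ([0.96573] and [0.99576]): 0.96573 × 0.99576 = 0.96164
Parallel (M1 and [0.96164]): 1 − (1 − 0.97287)(1 − 0.96164) = 0.99896
Series ([0.99896] and M7): 0.99896 × 0.89360 = 0.893

0.893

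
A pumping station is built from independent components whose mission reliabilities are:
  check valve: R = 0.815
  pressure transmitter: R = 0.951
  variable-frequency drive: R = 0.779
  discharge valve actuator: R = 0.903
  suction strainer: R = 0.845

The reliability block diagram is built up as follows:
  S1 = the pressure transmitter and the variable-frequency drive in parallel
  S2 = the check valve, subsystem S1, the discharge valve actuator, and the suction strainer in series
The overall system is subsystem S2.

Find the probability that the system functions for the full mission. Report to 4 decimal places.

Parallel (pressure transmitter and variable-frequency drive): 1 − (1 − 0.951000)(1 − 0.779000) = 0.989171
Series (check valve, [0.989171], discharge valve actuator, and suction strainer): 0.815000 × 0.989171 × 0.903000 × 0.845000 = 0.6151

0.6151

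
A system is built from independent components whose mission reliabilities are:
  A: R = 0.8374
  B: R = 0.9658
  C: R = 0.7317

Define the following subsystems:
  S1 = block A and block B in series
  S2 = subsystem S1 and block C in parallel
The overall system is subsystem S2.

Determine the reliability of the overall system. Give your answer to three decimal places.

0.949

Series (A and B): 0.83740 × 0.96580 = 0.80876
Parallel ([0.80876] and C): 1 − (1 − 0.80876)(1 − 0.73170) = 0.949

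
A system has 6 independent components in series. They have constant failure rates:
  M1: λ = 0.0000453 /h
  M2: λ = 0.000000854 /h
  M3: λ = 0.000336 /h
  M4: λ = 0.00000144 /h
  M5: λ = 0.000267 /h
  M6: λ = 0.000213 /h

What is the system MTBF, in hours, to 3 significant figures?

1160

Series of exponential components: λ_sys = Σ λ_i
λ_sys = 0.0000453 + 0.000000854 + 0.000336 + 0.00000144 + 0.000267 + 0.000213 = 8.6359e-04 /h
MTBF = 1 / λ_sys = 1160 h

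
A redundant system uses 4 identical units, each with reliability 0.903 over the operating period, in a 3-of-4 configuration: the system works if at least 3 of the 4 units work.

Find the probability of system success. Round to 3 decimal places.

R = Σ_{i=3}^{4} C(4,i) p^i (1−p)^{4−i} with p = 0.903
C(4,3)·0.903^3·0.097^1 = 0.28569
C(4,4)·0.903^4·0.097^0 = 0.66489
Sum = 0.951

0.951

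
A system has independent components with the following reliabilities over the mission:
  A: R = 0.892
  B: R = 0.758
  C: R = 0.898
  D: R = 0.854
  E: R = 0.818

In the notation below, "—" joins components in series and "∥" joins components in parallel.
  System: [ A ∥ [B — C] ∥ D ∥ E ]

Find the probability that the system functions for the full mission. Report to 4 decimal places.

Series (B and C): 0.758000 × 0.898000 = 0.680684
Parallel (A, [0.680684], D, and E): 1 − (1 − 0.892000)(1 − 0.680684)(1 − 0.854000)(1 − 0.818000) = 0.9991

0.9991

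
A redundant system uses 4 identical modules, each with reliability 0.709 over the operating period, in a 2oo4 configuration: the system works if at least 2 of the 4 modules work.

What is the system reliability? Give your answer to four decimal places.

R = Σ_{i=2}^{4} C(4,i) p^i (1−p)^{4−i} with p = 0.709
C(4,2)·0.709^2·0.291^2 = 0.255405
C(4,3)·0.709^3·0.291^1 = 0.414851
C(4,4)·0.709^4·0.291^0 = 0.252688
Sum = 0.9229

0.9229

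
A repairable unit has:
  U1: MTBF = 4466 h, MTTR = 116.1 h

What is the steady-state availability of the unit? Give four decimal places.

0.9747

A(U1) = MTBF/(MTBF+MTTR) = 4466/(4466+116.1) = 0.9747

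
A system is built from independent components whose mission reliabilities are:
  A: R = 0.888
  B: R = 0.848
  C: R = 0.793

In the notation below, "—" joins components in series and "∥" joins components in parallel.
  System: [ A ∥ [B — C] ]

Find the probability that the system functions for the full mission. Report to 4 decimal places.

0.9633

Series (B and C): 0.848000 × 0.793000 = 0.672464
Parallel (A and [0.672464]): 1 − (1 − 0.888000)(1 − 0.672464) = 0.9633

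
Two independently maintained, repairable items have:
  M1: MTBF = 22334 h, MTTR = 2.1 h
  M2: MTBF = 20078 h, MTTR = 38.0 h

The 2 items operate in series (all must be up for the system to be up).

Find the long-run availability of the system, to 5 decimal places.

A(M1) = MTBF/(MTBF+MTTR) = 22334/(22334+2.1) = 0.999906
A(M2) = MTBF/(MTBF+MTTR) = 20078/(20078+38.0) = 0.998111
Series availability: 0.999906 × 0.998111 = 0.99802

0.99802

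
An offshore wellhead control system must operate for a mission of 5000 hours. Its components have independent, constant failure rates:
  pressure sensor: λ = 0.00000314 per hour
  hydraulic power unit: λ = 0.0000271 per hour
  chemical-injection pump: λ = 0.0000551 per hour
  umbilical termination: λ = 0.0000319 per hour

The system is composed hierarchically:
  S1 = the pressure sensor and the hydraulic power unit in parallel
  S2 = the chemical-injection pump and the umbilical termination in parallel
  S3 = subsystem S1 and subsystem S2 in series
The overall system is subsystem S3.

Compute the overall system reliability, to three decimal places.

0.963

R(pressure sensor) = exp(−0.00000314 × 5000) = 0.98442
R(hydraulic power unit) = exp(−0.0000271 × 5000) = 0.87328
R(chemical-injection pump) = exp(−0.0000551 × 5000) = 0.75919
R(umbilical termination) = exp(−0.0000319 × 5000) = 0.85257
Parallel (pressure sensor and hydraulic power unit): 1 − (1 − 0.98442)(1 − 0.87328) = 0.99803
Parallel (chemical-injection pump and umbilical termination): 1 − (1 − 0.75919)(1 − 0.85257) = 0.96450
Series ([0.99803] and [0.96450]): 0.99803 × 0.96450 = 0.963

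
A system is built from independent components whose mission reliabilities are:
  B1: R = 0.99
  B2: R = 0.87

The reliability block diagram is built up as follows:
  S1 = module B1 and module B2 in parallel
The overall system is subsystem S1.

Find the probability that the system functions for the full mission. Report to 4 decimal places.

0.9987

Parallel (B1 and B2): 1 − (1 − 0.990000)(1 − 0.870000) = 0.9987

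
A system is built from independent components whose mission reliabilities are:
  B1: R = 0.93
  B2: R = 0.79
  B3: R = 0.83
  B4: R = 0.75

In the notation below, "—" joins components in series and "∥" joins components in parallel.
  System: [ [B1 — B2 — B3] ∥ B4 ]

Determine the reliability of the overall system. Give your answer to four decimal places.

Series (B1, B2, and B3): 0.930000 × 0.790000 × 0.830000 = 0.609801
Parallel ([0.609801] and B4): 1 − (1 − 0.609801)(1 − 0.750000) = 0.9025

0.9025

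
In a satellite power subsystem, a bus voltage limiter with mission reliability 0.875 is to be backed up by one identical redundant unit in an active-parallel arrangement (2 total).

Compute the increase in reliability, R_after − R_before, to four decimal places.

R_before = 0.875
R_after = 1 − (1 − 0.875)^2 = 0.9844
ΔR = 0.9844 − 0.875 = 0.1094

0.1094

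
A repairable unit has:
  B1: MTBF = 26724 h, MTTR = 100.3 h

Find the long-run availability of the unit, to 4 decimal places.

0.9963

A(B1) = MTBF/(MTBF+MTTR) = 26724/(26724+100.3) = 0.9963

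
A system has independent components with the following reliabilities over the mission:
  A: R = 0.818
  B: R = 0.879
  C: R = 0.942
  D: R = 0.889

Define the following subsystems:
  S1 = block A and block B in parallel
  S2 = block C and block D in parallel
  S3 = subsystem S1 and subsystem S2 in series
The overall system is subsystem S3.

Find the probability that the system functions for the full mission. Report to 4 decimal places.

Parallel (A and B): 1 − (1 − 0.818000)(1 − 0.879000) = 0.977978
Parallel (C and D): 1 − (1 − 0.942000)(1 − 0.889000) = 0.993562
Series ([0.977978] and [0.993562]): 0.977978 × 0.993562 = 0.9717

0.9717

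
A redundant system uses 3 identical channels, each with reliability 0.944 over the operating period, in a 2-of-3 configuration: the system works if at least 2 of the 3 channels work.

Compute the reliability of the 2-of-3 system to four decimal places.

R = Σ_{i=2}^{3} C(3,i) p^i (1−p)^{3−i} with p = 0.944
C(3,2)·0.944^2·0.056^1 = 0.149711
C(3,3)·0.944^3·0.056^0 = 0.841232
Sum = 0.9909

0.9909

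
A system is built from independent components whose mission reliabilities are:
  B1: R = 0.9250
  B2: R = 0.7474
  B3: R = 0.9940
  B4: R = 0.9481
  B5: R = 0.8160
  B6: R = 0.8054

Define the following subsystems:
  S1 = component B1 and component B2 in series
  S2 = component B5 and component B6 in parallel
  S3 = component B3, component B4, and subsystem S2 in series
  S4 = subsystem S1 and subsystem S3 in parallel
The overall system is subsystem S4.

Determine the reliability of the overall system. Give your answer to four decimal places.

Series (B1 and B2): 0.925000 × 0.747400 = 0.691345
Parallel (B5 and B6): 1 − (1 − 0.816000)(1 − 0.805400) = 0.964194
Series (B3, B4, and [0.964194]): 0.994000 × 0.948100 × 0.964194 = 0.908667
Parallel ([0.691345] and [0.908667]): 1 − (1 − 0.691345)(1 − 0.908667) = 0.9718

0.9718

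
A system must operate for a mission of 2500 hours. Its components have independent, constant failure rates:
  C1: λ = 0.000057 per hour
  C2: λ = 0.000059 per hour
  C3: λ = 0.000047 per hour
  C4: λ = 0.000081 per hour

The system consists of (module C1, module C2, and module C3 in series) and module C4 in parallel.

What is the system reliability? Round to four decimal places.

R(C1) = exp(−0.000057 × 2500) = 0.867188
R(C2) = exp(−0.000059 × 2500) = 0.862862
R(C3) = exp(−0.000047 × 2500) = 0.889141
R(C4) = exp(−0.000081 × 2500) = 0.816686
Series (C1, C2, and C3): 0.867188 × 0.862862 × 0.889141 = 0.665312
Parallel ([0.665312] and C4): 1 − (1 − 0.665312)(1 − 0.816686) = 0.9386

0.9386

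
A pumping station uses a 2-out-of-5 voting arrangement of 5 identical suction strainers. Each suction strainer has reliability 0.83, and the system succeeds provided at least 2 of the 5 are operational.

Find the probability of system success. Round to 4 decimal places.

R = Σ_{i=2}^{5} C(5,i) p^i (1−p)^{5−i} with p = 0.83
C(5,2)·0.83^2·0.17^3 = 0.033846
C(5,3)·0.83^3·0.17^2 = 0.165246
C(5,4)·0.83^4·0.17^1 = 0.403396
C(5,5)·0.83^5·0.17^0 = 0.393904
Sum = 0.9964

0.9964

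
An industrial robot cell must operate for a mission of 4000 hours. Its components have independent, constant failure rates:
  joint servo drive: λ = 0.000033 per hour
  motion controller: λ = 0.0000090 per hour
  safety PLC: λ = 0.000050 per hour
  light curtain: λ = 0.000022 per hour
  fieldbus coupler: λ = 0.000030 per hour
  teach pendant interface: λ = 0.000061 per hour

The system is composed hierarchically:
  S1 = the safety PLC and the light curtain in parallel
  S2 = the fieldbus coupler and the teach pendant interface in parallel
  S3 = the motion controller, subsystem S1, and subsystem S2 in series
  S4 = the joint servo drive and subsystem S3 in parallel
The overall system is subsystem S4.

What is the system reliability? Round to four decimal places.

R(joint servo drive) = exp(−0.000033 × 4000) = 0.876341
R(motion controller) = exp(−0.0000090 × 4000) = 0.964640
R(safety PLC) = exp(−0.000050 × 4000) = 0.818731
R(light curtain) = exp(−0.000022 × 4000) = 0.915761
R(fieldbus coupler) = exp(−0.000030 × 4000) = 0.886920
R(teach pendant interface) = exp(−0.000061 × 4000) = 0.783488
Parallel (safety PLC and light curtain): 1 − (1 − 0.818731)(1 − 0.915761) = 0.984730
Parallel (fieldbus coupler and teach pendant interface): 1 − (1 − 0.886920)(1 − 0.783488) = 0.975517
Series (motion controller, [0.984730], and [0.975517]): 0.964640 × 0.984730 × 0.975517 = 0.926653
Parallel (joint servo drive and [0.926653]): 1 − (1 − 0.876341)(1 − 0.926653) = 0.9909

0.9909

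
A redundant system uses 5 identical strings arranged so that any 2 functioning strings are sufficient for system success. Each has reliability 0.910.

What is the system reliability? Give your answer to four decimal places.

R = Σ_{i=2}^{5} C(5,i) p^i (1−p)^{5−i} with p = 0.910
C(5,2)·0.910^2·0.090^3 = 0.006037
C(5,3)·0.910^3·0.090^2 = 0.061039
C(5,4)·0.910^4·0.090^1 = 0.308587
C(5,5)·0.910^5·0.090^0 = 0.624032
Sum = 0.9997

0.9997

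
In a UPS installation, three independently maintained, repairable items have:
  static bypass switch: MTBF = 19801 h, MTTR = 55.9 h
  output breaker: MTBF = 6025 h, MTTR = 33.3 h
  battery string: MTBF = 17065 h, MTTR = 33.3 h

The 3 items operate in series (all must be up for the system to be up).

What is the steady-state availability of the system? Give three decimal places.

A(static bypass switch) = MTBF/(MTBF+MTTR) = 19801/(19801+55.9) = 0.997185
A(output breaker) = MTBF/(MTBF+MTTR) = 6025/(6025+33.3) = 0.994503
A(battery string) = MTBF/(MTBF+MTTR) = 17065/(17065+33.3) = 0.998052
Series availability: 0.997185 × 0.994503 × 0.998052 = 0.990

0.990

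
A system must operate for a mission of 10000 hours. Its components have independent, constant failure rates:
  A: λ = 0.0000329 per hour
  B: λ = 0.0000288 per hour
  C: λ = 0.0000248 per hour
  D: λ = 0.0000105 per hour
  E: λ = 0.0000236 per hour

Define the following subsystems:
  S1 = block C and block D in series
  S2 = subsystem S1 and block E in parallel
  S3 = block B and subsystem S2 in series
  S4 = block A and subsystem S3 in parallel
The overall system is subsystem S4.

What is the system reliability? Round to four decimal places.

R(A) = exp(−0.0000329 × 10000) = 0.719643
R(B) = exp(−0.0000288 × 10000) = 0.749762
R(C) = exp(−0.0000248 × 10000) = 0.780360
R(D) = exp(−0.0000105 × 10000) = 0.900325
R(E) = exp(−0.0000236 × 10000) = 0.789781
Series (C and D): 0.780360 × 0.900325 = 0.702578
Parallel ([0.702578] and E): 1 − (1 − 0.702578)(1 − 0.789781) = 0.937476
Series (B and [0.937476]): 0.749762 × 0.937476 = 0.702884
Parallel (A and [0.702884]): 1 − (1 − 0.719643)(1 − 0.702884) = 0.9167

0.9167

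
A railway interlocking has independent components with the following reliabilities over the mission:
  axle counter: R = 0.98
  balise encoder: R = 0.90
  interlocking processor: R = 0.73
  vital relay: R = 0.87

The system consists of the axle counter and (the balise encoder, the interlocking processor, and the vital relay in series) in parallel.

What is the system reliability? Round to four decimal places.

Series (balise encoder, interlocking processor, and vital relay): 0.900000 × 0.730000 × 0.870000 = 0.571590
Parallel (axle counter and [0.571590]): 1 − (1 − 0.980000)(1 − 0.571590) = 0.9914

0.9914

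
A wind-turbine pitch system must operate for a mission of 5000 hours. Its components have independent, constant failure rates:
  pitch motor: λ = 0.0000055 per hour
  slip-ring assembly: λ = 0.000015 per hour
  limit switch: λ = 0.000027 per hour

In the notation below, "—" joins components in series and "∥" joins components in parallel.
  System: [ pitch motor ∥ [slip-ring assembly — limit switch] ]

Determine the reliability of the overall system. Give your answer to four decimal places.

R(pitch motor) = exp(−0.0000055 × 5000) = 0.972875
R(slip-ring assembly) = exp(−0.000015 × 5000) = 0.927743
R(limit switch) = exp(−0.000027 × 5000) = 0.873716
Series (slip-ring assembly and limit switch): 0.927743 × 0.873716 = 0.810584
Parallel (pitch motor and [0.810584]): 1 − (1 − 0.972875)(1 − 0.810584) = 0.9949

0.9949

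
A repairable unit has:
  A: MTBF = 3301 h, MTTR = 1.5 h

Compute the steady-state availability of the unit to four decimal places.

A(A) = MTBF/(MTBF+MTTR) = 3301/(3301+1.5) = 0.9995

0.9995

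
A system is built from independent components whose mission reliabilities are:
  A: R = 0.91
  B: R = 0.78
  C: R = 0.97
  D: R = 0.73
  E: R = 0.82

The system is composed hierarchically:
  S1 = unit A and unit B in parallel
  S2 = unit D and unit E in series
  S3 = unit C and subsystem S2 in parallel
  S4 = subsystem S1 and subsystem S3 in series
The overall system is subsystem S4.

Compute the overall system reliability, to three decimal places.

0.968

Parallel (A and B): 1 − (1 − 0.91000)(1 − 0.78000) = 0.98020
Series (D and E): 0.73000 × 0.82000 = 0.59860
Parallel (C and [0.59860]): 1 − (1 − 0.97000)(1 − 0.59860) = 0.98796
Series ([0.98020] and [0.98796]): 0.98020 × 0.98796 = 0.968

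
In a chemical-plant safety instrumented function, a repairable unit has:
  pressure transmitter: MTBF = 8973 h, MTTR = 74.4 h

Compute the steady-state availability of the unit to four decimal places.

0.9918

A(pressure transmitter) = MTBF/(MTBF+MTTR) = 8973/(8973+74.4) = 0.9918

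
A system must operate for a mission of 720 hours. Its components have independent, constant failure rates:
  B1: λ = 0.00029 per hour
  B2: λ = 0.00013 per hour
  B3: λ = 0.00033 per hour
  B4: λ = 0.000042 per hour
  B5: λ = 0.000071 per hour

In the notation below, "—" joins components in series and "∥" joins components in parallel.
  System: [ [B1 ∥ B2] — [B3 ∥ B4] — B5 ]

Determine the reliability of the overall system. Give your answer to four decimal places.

R(B1) = exp(−0.00029 × 720) = 0.811558
R(B2) = exp(−0.00013 × 720) = 0.910647
R(B3) = exp(−0.00033 × 720) = 0.788518
R(B4) = exp(−0.000042 × 720) = 0.970213
R(B5) = exp(−0.000071 × 720) = 0.950165
Parallel (B1 and B2): 1 − (1 − 0.811558)(1 − 0.910647) = 0.983162
Parallel (B3 and B4): 1 − (1 − 0.788518)(1 − 0.970213) = 0.993701
Series ([0.983162], [0.993701], and B5): 0.983162 × 0.993701 × 0.950165 = 0.9283

0.9283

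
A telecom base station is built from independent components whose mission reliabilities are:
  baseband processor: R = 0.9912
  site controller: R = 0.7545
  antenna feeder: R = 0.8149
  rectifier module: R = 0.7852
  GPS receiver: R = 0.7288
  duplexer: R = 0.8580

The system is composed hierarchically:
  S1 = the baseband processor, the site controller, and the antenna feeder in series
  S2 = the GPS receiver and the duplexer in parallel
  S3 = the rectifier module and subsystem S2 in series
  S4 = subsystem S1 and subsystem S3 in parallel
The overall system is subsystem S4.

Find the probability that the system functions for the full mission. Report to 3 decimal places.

Series (baseband processor, site controller, and antenna feeder): 0.99120 × 0.75450 × 0.81490 = 0.60943
Parallel (GPS receiver and duplexer): 1 − (1 − 0.72880)(1 − 0.85800) = 0.96149
Series (rectifier module and [0.96149]): 0.78520 × 0.96149 = 0.75496
Parallel ([0.60943] and [0.75496]): 1 − (1 − 0.60943)(1 − 0.75496) = 0.904

0.904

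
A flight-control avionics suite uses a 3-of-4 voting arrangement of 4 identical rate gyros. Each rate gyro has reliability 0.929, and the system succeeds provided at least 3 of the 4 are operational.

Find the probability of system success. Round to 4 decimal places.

0.9725

R = Σ_{i=3}^{4} C(4,i) p^i (1−p)^{4−i} with p = 0.929
C(4,3)·0.929^3·0.071^1 = 0.227701
C(4,4)·0.929^4·0.071^0 = 0.744840
Sum = 0.9725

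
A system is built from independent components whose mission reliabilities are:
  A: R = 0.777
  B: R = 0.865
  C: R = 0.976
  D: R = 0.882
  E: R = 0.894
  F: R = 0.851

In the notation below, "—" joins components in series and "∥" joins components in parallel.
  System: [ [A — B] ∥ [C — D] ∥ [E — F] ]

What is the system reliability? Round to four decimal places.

Series (A and B): 0.777000 × 0.865000 = 0.672105
Series (C and D): 0.976000 × 0.882000 = 0.860832
Series (E and F): 0.894000 × 0.851000 = 0.760794
Parallel ([0.672105], [0.860832], and [0.760794]): 1 − (1 − 0.672105)(1 − 0.860832)(1 − 0.760794) = 0.9891

0.9891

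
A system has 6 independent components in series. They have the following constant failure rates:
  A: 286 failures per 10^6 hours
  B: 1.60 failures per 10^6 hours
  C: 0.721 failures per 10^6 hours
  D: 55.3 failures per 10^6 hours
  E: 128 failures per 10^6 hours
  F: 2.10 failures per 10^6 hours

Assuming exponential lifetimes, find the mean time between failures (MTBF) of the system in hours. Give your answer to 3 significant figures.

2110

Series of exponential components: λ_sys = Σ λ_i
λ_sys = 0.000286 + 0.00000160 + 0.000000721 + 0.0000553 + 0.000128 + 0.00000210 = 4.7372e-04 /h
MTBF = 1 / λ_sys = 2110 h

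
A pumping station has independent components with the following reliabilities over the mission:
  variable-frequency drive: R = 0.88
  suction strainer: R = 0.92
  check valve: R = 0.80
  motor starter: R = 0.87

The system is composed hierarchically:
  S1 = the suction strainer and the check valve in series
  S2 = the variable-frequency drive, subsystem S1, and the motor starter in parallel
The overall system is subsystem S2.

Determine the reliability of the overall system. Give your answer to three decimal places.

Series (suction strainer and check valve): 0.92000 × 0.80000 = 0.73600
Parallel (variable-frequency drive, [0.73600], and motor starter): 1 − (1 − 0.88000)(1 − 0.73600)(1 − 0.87000) = 0.996

0.996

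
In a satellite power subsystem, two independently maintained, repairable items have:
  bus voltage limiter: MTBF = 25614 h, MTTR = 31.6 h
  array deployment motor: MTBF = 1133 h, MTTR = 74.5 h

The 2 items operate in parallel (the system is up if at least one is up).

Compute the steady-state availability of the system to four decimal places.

0.9999

A(bus voltage limiter) = MTBF/(MTBF+MTTR) = 25614/(25614+31.6) = 0.998768
A(array deployment motor) = MTBF/(MTBF+MTTR) = 1133/(1133+74.5) = 0.938302
Parallel availability: 1 − (1 − 0.998768)(1 − 0.938302) = 0.9999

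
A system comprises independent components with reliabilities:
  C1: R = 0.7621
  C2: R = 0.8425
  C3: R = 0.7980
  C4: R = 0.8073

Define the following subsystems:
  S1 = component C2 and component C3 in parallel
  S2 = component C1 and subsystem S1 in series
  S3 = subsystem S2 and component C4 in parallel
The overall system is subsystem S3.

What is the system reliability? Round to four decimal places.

Parallel (C2 and C3): 1 − (1 − 0.842500)(1 − 0.798000) = 0.968185
Series (C1 and [0.968185]): 0.762100 × 0.968185 = 0.737854
Parallel ([0.737854] and C4): 1 − (1 − 0.737854)(1 − 0.807300) = 0.9495

0.9495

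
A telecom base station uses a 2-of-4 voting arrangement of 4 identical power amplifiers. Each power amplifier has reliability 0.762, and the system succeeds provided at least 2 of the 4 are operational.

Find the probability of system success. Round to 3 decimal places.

0.956

R = Σ_{i=2}^{4} C(4,i) p^i (1−p)^{4−i} with p = 0.762
C(4,2)·0.762^2·0.238^2 = 0.19734
C(4,3)·0.762^3·0.238^1 = 0.42121
C(4,4)·0.762^4·0.238^0 = 0.33715
Sum = 0.956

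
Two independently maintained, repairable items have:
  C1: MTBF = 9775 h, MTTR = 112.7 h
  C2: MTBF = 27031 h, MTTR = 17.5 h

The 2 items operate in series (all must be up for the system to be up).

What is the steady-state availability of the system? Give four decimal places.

A(C1) = MTBF/(MTBF+MTTR) = 9775/(9775+112.7) = 0.988602
A(C2) = MTBF/(MTBF+MTTR) = 27031/(27031+17.5) = 0.999353
Series availability: 0.988602 × 0.999353 = 0.9880

0.9880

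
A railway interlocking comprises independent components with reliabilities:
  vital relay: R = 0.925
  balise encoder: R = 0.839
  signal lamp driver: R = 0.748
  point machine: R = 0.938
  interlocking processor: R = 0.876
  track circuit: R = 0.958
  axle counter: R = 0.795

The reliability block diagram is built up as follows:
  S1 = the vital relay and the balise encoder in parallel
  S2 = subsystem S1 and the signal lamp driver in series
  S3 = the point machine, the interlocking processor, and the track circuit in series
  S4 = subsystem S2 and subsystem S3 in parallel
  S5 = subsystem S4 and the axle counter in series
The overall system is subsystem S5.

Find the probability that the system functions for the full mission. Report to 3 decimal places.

0.751

Parallel (vital relay and balise encoder): 1 − (1 − 0.92500)(1 − 0.83900) = 0.98793
Series ([0.98793] and signal lamp driver): 0.98793 × 0.74800 = 0.73897
Series (point machine, interlocking processor, and track circuit): 0.93800 × 0.87600 × 0.95800 = 0.78718
Parallel ([0.73897] and [0.78718]): 1 − (1 − 0.73897)(1 − 0.78718) = 0.94445
Series ([0.94445] and axle counter): 0.94445 × 0.79500 = 0.751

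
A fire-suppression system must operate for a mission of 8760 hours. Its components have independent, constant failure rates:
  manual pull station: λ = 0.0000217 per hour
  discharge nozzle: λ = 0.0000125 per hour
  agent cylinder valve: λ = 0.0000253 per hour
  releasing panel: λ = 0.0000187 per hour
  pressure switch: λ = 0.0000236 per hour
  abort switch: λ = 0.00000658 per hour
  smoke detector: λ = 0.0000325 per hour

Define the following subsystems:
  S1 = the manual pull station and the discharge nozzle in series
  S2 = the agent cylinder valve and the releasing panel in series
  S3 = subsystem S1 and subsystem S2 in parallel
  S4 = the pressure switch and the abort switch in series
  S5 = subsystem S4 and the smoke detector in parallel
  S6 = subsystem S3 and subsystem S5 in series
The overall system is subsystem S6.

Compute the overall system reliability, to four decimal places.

R(manual pull station) = exp(−0.0000217 × 8760) = 0.826883
R(discharge nozzle) = exp(−0.0000125 × 8760) = 0.896282
R(agent cylinder valve) = exp(−0.0000253 × 8760) = 0.801213
R(releasing panel) = exp(−0.0000187 × 8760) = 0.848902
R(pressure switch) = exp(−0.0000236 × 8760) = 0.813234
R(abort switch) = exp(−0.00000658 × 8760) = 0.943989
R(smoke detector) = exp(−0.0000325 × 8760) = 0.752240
Series (manual pull station and discharge nozzle): 0.826883 × 0.896282 = 0.741120
Series (agent cylinder valve and releasing panel): 0.801213 × 0.848902 = 0.680151
Parallel ([0.741120] and [0.680151]): 1 − (1 − 0.741120)(1 − 0.680151) = 0.917197
Series (pressure switch and abort switch): 0.813234 × 0.943989 = 0.767684
Parallel ([0.767684] and smoke detector): 1 − (1 − 0.767684)(1 − 0.752240) = 0.942441
Series ([0.917197] and [0.942441]): 0.917197 × 0.942441 = 0.8644

0.8644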